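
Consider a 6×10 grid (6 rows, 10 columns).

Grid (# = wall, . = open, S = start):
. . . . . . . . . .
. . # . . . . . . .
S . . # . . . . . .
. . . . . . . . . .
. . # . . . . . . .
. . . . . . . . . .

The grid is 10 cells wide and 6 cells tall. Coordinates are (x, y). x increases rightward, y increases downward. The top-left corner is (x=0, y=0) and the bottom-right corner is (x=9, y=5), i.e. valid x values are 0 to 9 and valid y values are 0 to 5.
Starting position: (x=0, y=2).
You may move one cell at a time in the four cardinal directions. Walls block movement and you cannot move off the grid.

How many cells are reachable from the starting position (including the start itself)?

Answer: Reachable cells: 57

Derivation:
BFS flood-fill from (x=0, y=2):
  Distance 0: (x=0, y=2)
  Distance 1: (x=0, y=1), (x=1, y=2), (x=0, y=3)
  Distance 2: (x=0, y=0), (x=1, y=1), (x=2, y=2), (x=1, y=3), (x=0, y=4)
  Distance 3: (x=1, y=0), (x=2, y=3), (x=1, y=4), (x=0, y=5)
  Distance 4: (x=2, y=0), (x=3, y=3), (x=1, y=5)
  Distance 5: (x=3, y=0), (x=4, y=3), (x=3, y=4), (x=2, y=5)
  Distance 6: (x=4, y=0), (x=3, y=1), (x=4, y=2), (x=5, y=3), (x=4, y=4), (x=3, y=5)
  Distance 7: (x=5, y=0), (x=4, y=1), (x=5, y=2), (x=6, y=3), (x=5, y=4), (x=4, y=5)
  Distance 8: (x=6, y=0), (x=5, y=1), (x=6, y=2), (x=7, y=3), (x=6, y=4), (x=5, y=5)
  Distance 9: (x=7, y=0), (x=6, y=1), (x=7, y=2), (x=8, y=3), (x=7, y=4), (x=6, y=5)
  Distance 10: (x=8, y=0), (x=7, y=1), (x=8, y=2), (x=9, y=3), (x=8, y=4), (x=7, y=5)
  Distance 11: (x=9, y=0), (x=8, y=1), (x=9, y=2), (x=9, y=4), (x=8, y=5)
  Distance 12: (x=9, y=1), (x=9, y=5)
Total reachable: 57 (grid has 57 open cells total)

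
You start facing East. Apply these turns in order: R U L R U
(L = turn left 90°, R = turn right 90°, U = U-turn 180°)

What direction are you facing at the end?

Start: East
  R (right (90° clockwise)) -> South
  U (U-turn (180°)) -> North
  L (left (90° counter-clockwise)) -> West
  R (right (90° clockwise)) -> North
  U (U-turn (180°)) -> South
Final: South

Answer: Final heading: South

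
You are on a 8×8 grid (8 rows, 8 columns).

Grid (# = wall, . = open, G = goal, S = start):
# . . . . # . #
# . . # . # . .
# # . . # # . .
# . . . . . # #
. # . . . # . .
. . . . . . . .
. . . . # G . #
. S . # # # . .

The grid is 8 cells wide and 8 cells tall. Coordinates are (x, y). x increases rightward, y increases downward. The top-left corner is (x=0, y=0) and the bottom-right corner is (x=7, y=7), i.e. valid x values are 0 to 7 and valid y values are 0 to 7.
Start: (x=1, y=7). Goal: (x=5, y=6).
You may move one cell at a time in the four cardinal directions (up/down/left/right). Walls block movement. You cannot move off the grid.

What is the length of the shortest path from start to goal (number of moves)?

BFS from (x=1, y=7) until reaching (x=5, y=6):
  Distance 0: (x=1, y=7)
  Distance 1: (x=1, y=6), (x=0, y=7), (x=2, y=7)
  Distance 2: (x=1, y=5), (x=0, y=6), (x=2, y=6)
  Distance 3: (x=0, y=5), (x=2, y=5), (x=3, y=6)
  Distance 4: (x=0, y=4), (x=2, y=4), (x=3, y=5)
  Distance 5: (x=2, y=3), (x=3, y=4), (x=4, y=5)
  Distance 6: (x=2, y=2), (x=1, y=3), (x=3, y=3), (x=4, y=4), (x=5, y=5)
  Distance 7: (x=2, y=1), (x=3, y=2), (x=4, y=3), (x=6, y=5), (x=5, y=6)  <- goal reached here
One shortest path (7 moves): (x=1, y=7) -> (x=2, y=7) -> (x=2, y=6) -> (x=3, y=6) -> (x=3, y=5) -> (x=4, y=5) -> (x=5, y=5) -> (x=5, y=6)

Answer: Shortest path length: 7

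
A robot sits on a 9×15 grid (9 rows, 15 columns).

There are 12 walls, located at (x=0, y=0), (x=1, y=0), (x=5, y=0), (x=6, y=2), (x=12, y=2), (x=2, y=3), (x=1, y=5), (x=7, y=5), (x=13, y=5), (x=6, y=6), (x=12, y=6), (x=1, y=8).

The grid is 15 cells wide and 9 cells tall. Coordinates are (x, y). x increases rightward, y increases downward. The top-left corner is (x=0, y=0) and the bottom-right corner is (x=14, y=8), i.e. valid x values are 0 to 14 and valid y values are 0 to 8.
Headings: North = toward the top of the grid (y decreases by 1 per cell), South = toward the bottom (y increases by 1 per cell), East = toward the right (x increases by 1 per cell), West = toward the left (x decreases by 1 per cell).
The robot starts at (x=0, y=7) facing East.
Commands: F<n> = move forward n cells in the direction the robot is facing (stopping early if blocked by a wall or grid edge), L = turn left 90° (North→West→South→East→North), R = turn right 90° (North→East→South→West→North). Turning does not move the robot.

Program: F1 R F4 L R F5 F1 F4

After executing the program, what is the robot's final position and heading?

Start: (x=0, y=7), facing East
  F1: move forward 1, now at (x=1, y=7)
  R: turn right, now facing South
  F4: move forward 0/4 (blocked), now at (x=1, y=7)
  L: turn left, now facing East
  R: turn right, now facing South
  F5: move forward 0/5 (blocked), now at (x=1, y=7)
  F1: move forward 0/1 (blocked), now at (x=1, y=7)
  F4: move forward 0/4 (blocked), now at (x=1, y=7)
Final: (x=1, y=7), facing South

Answer: Final position: (x=1, y=7), facing South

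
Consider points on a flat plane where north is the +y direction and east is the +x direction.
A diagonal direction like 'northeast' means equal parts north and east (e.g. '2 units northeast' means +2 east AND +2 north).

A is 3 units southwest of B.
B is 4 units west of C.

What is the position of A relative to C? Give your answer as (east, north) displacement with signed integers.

Answer: A is at (east=-7, north=-3) relative to C.

Derivation:
Place C at the origin (east=0, north=0).
  B is 4 units west of C: delta (east=-4, north=+0); B at (east=-4, north=0).
  A is 3 units southwest of B: delta (east=-3, north=-3); A at (east=-7, north=-3).
Therefore A relative to C: (east=-7, north=-3).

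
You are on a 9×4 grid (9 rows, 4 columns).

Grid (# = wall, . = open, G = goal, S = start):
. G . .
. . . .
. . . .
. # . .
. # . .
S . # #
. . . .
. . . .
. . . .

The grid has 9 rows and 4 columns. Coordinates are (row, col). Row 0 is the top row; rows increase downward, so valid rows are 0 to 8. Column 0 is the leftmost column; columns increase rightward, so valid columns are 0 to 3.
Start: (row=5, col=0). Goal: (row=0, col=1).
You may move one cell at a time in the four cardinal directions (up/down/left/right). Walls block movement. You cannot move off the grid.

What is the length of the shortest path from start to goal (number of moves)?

BFS from (row=5, col=0) until reaching (row=0, col=1):
  Distance 0: (row=5, col=0)
  Distance 1: (row=4, col=0), (row=5, col=1), (row=6, col=0)
  Distance 2: (row=3, col=0), (row=6, col=1), (row=7, col=0)
  Distance 3: (row=2, col=0), (row=6, col=2), (row=7, col=1), (row=8, col=0)
  Distance 4: (row=1, col=0), (row=2, col=1), (row=6, col=3), (row=7, col=2), (row=8, col=1)
  Distance 5: (row=0, col=0), (row=1, col=1), (row=2, col=2), (row=7, col=3), (row=8, col=2)
  Distance 6: (row=0, col=1), (row=1, col=2), (row=2, col=3), (row=3, col=2), (row=8, col=3)  <- goal reached here
One shortest path (6 moves): (row=5, col=0) -> (row=4, col=0) -> (row=3, col=0) -> (row=2, col=0) -> (row=2, col=1) -> (row=1, col=1) -> (row=0, col=1)

Answer: Shortest path length: 6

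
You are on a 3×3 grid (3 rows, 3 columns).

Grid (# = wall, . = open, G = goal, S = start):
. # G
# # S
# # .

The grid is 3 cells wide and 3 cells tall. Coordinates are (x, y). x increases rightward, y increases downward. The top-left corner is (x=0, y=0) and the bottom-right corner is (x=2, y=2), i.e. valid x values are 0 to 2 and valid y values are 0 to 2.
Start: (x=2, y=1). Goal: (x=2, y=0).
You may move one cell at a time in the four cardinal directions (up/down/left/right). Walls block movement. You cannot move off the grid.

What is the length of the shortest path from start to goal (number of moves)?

BFS from (x=2, y=1) until reaching (x=2, y=0):
  Distance 0: (x=2, y=1)
  Distance 1: (x=2, y=0), (x=2, y=2)  <- goal reached here
One shortest path (1 moves): (x=2, y=1) -> (x=2, y=0)

Answer: Shortest path length: 1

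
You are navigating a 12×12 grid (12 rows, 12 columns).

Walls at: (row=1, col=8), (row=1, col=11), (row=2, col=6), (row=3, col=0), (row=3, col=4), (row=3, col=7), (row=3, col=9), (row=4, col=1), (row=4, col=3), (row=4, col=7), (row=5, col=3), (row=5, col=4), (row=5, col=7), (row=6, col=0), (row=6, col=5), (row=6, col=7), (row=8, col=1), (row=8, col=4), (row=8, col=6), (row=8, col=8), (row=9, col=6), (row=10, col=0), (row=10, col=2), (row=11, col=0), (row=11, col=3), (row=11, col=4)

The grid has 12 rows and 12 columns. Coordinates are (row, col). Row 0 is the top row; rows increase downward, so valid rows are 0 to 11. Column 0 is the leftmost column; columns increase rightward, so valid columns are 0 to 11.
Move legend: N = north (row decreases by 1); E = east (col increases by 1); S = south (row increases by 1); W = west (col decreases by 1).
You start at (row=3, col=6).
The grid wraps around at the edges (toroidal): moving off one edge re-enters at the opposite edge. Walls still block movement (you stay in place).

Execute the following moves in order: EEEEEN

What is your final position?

Answer: Final position: (row=3, col=6)

Derivation:
Start: (row=3, col=6)
  [×5]E (east): blocked, stay at (row=3, col=6)
  N (north): blocked, stay at (row=3, col=6)
Final: (row=3, col=6)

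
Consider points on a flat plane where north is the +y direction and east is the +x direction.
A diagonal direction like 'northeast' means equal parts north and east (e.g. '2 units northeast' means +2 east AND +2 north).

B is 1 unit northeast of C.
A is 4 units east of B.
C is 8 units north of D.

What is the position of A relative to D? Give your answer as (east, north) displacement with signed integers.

Answer: A is at (east=5, north=9) relative to D.

Derivation:
Place D at the origin (east=0, north=0).
  C is 8 units north of D: delta (east=+0, north=+8); C at (east=0, north=8).
  B is 1 unit northeast of C: delta (east=+1, north=+1); B at (east=1, north=9).
  A is 4 units east of B: delta (east=+4, north=+0); A at (east=5, north=9).
Therefore A relative to D: (east=5, north=9).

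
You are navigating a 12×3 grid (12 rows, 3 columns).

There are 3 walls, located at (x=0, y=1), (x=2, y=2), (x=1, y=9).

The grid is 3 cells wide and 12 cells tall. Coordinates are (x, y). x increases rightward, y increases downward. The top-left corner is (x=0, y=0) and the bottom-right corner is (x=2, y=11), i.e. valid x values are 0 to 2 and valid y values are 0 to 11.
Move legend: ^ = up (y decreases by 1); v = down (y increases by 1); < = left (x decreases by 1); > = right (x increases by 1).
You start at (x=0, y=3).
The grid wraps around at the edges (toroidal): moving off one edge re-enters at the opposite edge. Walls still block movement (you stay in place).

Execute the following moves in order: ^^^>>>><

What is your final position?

Answer: Final position: (x=0, y=2)

Derivation:
Start: (x=0, y=3)
  ^ (up): (x=0, y=3) -> (x=0, y=2)
  ^ (up): blocked, stay at (x=0, y=2)
  ^ (up): blocked, stay at (x=0, y=2)
  > (right): (x=0, y=2) -> (x=1, y=2)
  [×3]> (right): blocked, stay at (x=1, y=2)
  < (left): (x=1, y=2) -> (x=0, y=2)
Final: (x=0, y=2)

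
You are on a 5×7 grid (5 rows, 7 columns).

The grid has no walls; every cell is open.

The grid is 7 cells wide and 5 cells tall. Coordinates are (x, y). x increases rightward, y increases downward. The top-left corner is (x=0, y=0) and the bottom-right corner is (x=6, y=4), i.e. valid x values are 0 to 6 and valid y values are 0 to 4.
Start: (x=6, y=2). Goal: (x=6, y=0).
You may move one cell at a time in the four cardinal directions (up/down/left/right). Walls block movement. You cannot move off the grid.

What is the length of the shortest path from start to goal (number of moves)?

Answer: Shortest path length: 2

Derivation:
BFS from (x=6, y=2) until reaching (x=6, y=0):
  Distance 0: (x=6, y=2)
  Distance 1: (x=6, y=1), (x=5, y=2), (x=6, y=3)
  Distance 2: (x=6, y=0), (x=5, y=1), (x=4, y=2), (x=5, y=3), (x=6, y=4)  <- goal reached here
One shortest path (2 moves): (x=6, y=2) -> (x=6, y=1) -> (x=6, y=0)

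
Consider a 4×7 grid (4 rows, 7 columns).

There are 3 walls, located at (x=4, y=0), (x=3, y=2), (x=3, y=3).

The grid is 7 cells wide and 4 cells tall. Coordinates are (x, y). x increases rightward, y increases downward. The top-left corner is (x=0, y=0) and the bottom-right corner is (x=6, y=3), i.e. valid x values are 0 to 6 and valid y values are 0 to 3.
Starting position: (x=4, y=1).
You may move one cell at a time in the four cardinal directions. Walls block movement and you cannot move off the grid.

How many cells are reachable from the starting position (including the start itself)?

Answer: Reachable cells: 25

Derivation:
BFS flood-fill from (x=4, y=1):
  Distance 0: (x=4, y=1)
  Distance 1: (x=3, y=1), (x=5, y=1), (x=4, y=2)
  Distance 2: (x=3, y=0), (x=5, y=0), (x=2, y=1), (x=6, y=1), (x=5, y=2), (x=4, y=3)
  Distance 3: (x=2, y=0), (x=6, y=0), (x=1, y=1), (x=2, y=2), (x=6, y=2), (x=5, y=3)
  Distance 4: (x=1, y=0), (x=0, y=1), (x=1, y=2), (x=2, y=3), (x=6, y=3)
  Distance 5: (x=0, y=0), (x=0, y=2), (x=1, y=3)
  Distance 6: (x=0, y=3)
Total reachable: 25 (grid has 25 open cells total)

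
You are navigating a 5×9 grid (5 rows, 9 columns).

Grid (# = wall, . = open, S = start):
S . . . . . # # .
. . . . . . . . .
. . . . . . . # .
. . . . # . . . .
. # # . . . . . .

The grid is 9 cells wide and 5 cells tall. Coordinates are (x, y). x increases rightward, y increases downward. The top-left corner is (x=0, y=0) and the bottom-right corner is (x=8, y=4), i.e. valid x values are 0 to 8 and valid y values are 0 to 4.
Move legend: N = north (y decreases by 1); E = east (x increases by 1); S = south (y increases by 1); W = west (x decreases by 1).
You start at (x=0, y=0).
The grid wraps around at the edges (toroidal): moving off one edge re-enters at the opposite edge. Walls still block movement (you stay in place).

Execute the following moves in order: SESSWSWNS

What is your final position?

Answer: Final position: (x=8, y=4)

Derivation:
Start: (x=0, y=0)
  S (south): (x=0, y=0) -> (x=0, y=1)
  E (east): (x=0, y=1) -> (x=1, y=1)
  S (south): (x=1, y=1) -> (x=1, y=2)
  S (south): (x=1, y=2) -> (x=1, y=3)
  W (west): (x=1, y=3) -> (x=0, y=3)
  S (south): (x=0, y=3) -> (x=0, y=4)
  W (west): (x=0, y=4) -> (x=8, y=4)
  N (north): (x=8, y=4) -> (x=8, y=3)
  S (south): (x=8, y=3) -> (x=8, y=4)
Final: (x=8, y=4)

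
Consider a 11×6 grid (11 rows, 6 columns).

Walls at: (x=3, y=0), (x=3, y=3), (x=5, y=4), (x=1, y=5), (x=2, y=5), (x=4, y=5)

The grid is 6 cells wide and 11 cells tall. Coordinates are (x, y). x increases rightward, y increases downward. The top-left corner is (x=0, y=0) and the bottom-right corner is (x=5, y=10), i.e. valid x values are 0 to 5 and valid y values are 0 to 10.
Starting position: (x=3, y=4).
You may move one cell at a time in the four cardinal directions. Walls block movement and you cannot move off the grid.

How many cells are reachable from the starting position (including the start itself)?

Answer: Reachable cells: 60

Derivation:
BFS flood-fill from (x=3, y=4):
  Distance 0: (x=3, y=4)
  Distance 1: (x=2, y=4), (x=4, y=4), (x=3, y=5)
  Distance 2: (x=2, y=3), (x=4, y=3), (x=1, y=4), (x=3, y=6)
  Distance 3: (x=2, y=2), (x=4, y=2), (x=1, y=3), (x=5, y=3), (x=0, y=4), (x=2, y=6), (x=4, y=6), (x=3, y=7)
  Distance 4: (x=2, y=1), (x=4, y=1), (x=1, y=2), (x=3, y=2), (x=5, y=2), (x=0, y=3), (x=0, y=5), (x=1, y=6), (x=5, y=6), (x=2, y=7), (x=4, y=7), (x=3, y=8)
  Distance 5: (x=2, y=0), (x=4, y=0), (x=1, y=1), (x=3, y=1), (x=5, y=1), (x=0, y=2), (x=5, y=5), (x=0, y=6), (x=1, y=7), (x=5, y=7), (x=2, y=8), (x=4, y=8), (x=3, y=9)
  Distance 6: (x=1, y=0), (x=5, y=0), (x=0, y=1), (x=0, y=7), (x=1, y=8), (x=5, y=8), (x=2, y=9), (x=4, y=9), (x=3, y=10)
  Distance 7: (x=0, y=0), (x=0, y=8), (x=1, y=9), (x=5, y=9), (x=2, y=10), (x=4, y=10)
  Distance 8: (x=0, y=9), (x=1, y=10), (x=5, y=10)
  Distance 9: (x=0, y=10)
Total reachable: 60 (grid has 60 open cells total)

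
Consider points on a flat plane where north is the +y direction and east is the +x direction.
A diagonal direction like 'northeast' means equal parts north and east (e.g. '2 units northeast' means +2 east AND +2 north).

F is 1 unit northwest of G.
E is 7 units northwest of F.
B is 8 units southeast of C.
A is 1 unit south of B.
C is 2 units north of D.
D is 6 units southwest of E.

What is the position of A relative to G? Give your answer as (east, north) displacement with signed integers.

Place G at the origin (east=0, north=0).
  F is 1 unit northwest of G: delta (east=-1, north=+1); F at (east=-1, north=1).
  E is 7 units northwest of F: delta (east=-7, north=+7); E at (east=-8, north=8).
  D is 6 units southwest of E: delta (east=-6, north=-6); D at (east=-14, north=2).
  C is 2 units north of D: delta (east=+0, north=+2); C at (east=-14, north=4).
  B is 8 units southeast of C: delta (east=+8, north=-8); B at (east=-6, north=-4).
  A is 1 unit south of B: delta (east=+0, north=-1); A at (east=-6, north=-5).
Therefore A relative to G: (east=-6, north=-5).

Answer: A is at (east=-6, north=-5) relative to G.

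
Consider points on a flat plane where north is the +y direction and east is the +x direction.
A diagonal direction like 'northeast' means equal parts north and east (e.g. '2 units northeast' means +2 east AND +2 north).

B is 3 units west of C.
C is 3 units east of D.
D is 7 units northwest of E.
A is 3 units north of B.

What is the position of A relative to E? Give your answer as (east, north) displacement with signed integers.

Answer: A is at (east=-7, north=10) relative to E.

Derivation:
Place E at the origin (east=0, north=0).
  D is 7 units northwest of E: delta (east=-7, north=+7); D at (east=-7, north=7).
  C is 3 units east of D: delta (east=+3, north=+0); C at (east=-4, north=7).
  B is 3 units west of C: delta (east=-3, north=+0); B at (east=-7, north=7).
  A is 3 units north of B: delta (east=+0, north=+3); A at (east=-7, north=10).
Therefore A relative to E: (east=-7, north=10).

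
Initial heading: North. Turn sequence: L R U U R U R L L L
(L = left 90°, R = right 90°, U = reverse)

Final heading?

Start: North
  L (left (90° counter-clockwise)) -> West
  R (right (90° clockwise)) -> North
  U (U-turn (180°)) -> South
  U (U-turn (180°)) -> North
  R (right (90° clockwise)) -> East
  U (U-turn (180°)) -> West
  R (right (90° clockwise)) -> North
  L (left (90° counter-clockwise)) -> West
  L (left (90° counter-clockwise)) -> South
  L (left (90° counter-clockwise)) -> East
Final: East

Answer: Final heading: East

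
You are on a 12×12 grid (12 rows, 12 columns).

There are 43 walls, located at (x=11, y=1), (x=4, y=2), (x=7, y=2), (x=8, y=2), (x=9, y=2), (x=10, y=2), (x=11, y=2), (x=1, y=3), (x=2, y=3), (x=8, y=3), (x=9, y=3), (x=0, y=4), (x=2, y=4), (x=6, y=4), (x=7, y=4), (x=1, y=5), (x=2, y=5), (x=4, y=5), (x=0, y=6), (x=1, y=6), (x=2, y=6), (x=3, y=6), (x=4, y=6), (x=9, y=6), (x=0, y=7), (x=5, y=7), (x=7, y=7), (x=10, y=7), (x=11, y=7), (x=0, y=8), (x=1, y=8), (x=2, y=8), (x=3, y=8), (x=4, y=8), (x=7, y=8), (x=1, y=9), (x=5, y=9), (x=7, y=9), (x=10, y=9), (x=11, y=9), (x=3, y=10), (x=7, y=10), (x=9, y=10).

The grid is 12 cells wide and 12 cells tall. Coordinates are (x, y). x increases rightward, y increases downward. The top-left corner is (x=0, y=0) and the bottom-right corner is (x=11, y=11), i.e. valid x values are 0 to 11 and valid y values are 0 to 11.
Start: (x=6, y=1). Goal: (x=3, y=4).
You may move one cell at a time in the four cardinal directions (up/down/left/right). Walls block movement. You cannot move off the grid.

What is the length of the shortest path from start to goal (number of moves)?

Answer: Shortest path length: 6

Derivation:
BFS from (x=6, y=1) until reaching (x=3, y=4):
  Distance 0: (x=6, y=1)
  Distance 1: (x=6, y=0), (x=5, y=1), (x=7, y=1), (x=6, y=2)
  Distance 2: (x=5, y=0), (x=7, y=0), (x=4, y=1), (x=8, y=1), (x=5, y=2), (x=6, y=3)
  Distance 3: (x=4, y=0), (x=8, y=0), (x=3, y=1), (x=9, y=1), (x=5, y=3), (x=7, y=3)
  Distance 4: (x=3, y=0), (x=9, y=0), (x=2, y=1), (x=10, y=1), (x=3, y=2), (x=4, y=3), (x=5, y=4)
  Distance 5: (x=2, y=0), (x=10, y=0), (x=1, y=1), (x=2, y=2), (x=3, y=3), (x=4, y=4), (x=5, y=5)
  Distance 6: (x=1, y=0), (x=11, y=0), (x=0, y=1), (x=1, y=2), (x=3, y=4), (x=6, y=5), (x=5, y=6)  <- goal reached here
One shortest path (6 moves): (x=6, y=1) -> (x=5, y=1) -> (x=4, y=1) -> (x=3, y=1) -> (x=3, y=2) -> (x=3, y=3) -> (x=3, y=4)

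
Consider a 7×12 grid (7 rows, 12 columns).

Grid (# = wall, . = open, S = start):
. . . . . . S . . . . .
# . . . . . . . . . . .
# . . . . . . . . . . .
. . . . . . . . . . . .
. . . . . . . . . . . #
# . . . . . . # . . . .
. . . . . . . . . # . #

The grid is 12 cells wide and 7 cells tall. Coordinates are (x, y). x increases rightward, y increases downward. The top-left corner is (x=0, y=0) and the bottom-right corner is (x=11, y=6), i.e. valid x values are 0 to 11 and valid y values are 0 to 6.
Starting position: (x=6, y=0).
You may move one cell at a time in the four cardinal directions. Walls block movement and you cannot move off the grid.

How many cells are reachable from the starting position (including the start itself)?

Answer: Reachable cells: 77

Derivation:
BFS flood-fill from (x=6, y=0):
  Distance 0: (x=6, y=0)
  Distance 1: (x=5, y=0), (x=7, y=0), (x=6, y=1)
  Distance 2: (x=4, y=0), (x=8, y=0), (x=5, y=1), (x=7, y=1), (x=6, y=2)
  Distance 3: (x=3, y=0), (x=9, y=0), (x=4, y=1), (x=8, y=1), (x=5, y=2), (x=7, y=2), (x=6, y=3)
  Distance 4: (x=2, y=0), (x=10, y=0), (x=3, y=1), (x=9, y=1), (x=4, y=2), (x=8, y=2), (x=5, y=3), (x=7, y=3), (x=6, y=4)
  Distance 5: (x=1, y=0), (x=11, y=0), (x=2, y=1), (x=10, y=1), (x=3, y=2), (x=9, y=2), (x=4, y=3), (x=8, y=3), (x=5, y=4), (x=7, y=4), (x=6, y=5)
  Distance 6: (x=0, y=0), (x=1, y=1), (x=11, y=1), (x=2, y=2), (x=10, y=2), (x=3, y=3), (x=9, y=3), (x=4, y=4), (x=8, y=4), (x=5, y=5), (x=6, y=6)
  Distance 7: (x=1, y=2), (x=11, y=2), (x=2, y=3), (x=10, y=3), (x=3, y=4), (x=9, y=4), (x=4, y=5), (x=8, y=5), (x=5, y=6), (x=7, y=6)
  Distance 8: (x=1, y=3), (x=11, y=3), (x=2, y=4), (x=10, y=4), (x=3, y=5), (x=9, y=5), (x=4, y=6), (x=8, y=6)
  Distance 9: (x=0, y=3), (x=1, y=4), (x=2, y=5), (x=10, y=5), (x=3, y=6)
  Distance 10: (x=0, y=4), (x=1, y=5), (x=11, y=5), (x=2, y=6), (x=10, y=6)
  Distance 11: (x=1, y=6)
  Distance 12: (x=0, y=6)
Total reachable: 77 (grid has 77 open cells total)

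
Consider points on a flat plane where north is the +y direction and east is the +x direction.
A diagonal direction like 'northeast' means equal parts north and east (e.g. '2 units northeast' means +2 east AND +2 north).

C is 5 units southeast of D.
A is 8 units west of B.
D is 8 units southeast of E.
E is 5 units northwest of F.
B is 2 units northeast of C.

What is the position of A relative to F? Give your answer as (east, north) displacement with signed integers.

Place F at the origin (east=0, north=0).
  E is 5 units northwest of F: delta (east=-5, north=+5); E at (east=-5, north=5).
  D is 8 units southeast of E: delta (east=+8, north=-8); D at (east=3, north=-3).
  C is 5 units southeast of D: delta (east=+5, north=-5); C at (east=8, north=-8).
  B is 2 units northeast of C: delta (east=+2, north=+2); B at (east=10, north=-6).
  A is 8 units west of B: delta (east=-8, north=+0); A at (east=2, north=-6).
Therefore A relative to F: (east=2, north=-6).

Answer: A is at (east=2, north=-6) relative to F.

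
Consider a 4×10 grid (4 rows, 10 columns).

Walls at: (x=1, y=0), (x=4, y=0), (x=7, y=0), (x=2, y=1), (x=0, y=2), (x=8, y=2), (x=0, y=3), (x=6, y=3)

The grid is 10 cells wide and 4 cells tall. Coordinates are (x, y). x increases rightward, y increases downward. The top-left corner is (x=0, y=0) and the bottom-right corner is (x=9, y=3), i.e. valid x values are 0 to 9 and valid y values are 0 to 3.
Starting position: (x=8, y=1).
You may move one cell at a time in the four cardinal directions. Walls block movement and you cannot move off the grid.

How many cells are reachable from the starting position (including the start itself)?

BFS flood-fill from (x=8, y=1):
  Distance 0: (x=8, y=1)
  Distance 1: (x=8, y=0), (x=7, y=1), (x=9, y=1)
  Distance 2: (x=9, y=0), (x=6, y=1), (x=7, y=2), (x=9, y=2)
  Distance 3: (x=6, y=0), (x=5, y=1), (x=6, y=2), (x=7, y=3), (x=9, y=3)
  Distance 4: (x=5, y=0), (x=4, y=1), (x=5, y=2), (x=8, y=3)
  Distance 5: (x=3, y=1), (x=4, y=2), (x=5, y=3)
  Distance 6: (x=3, y=0), (x=3, y=2), (x=4, y=3)
  Distance 7: (x=2, y=0), (x=2, y=2), (x=3, y=3)
  Distance 8: (x=1, y=2), (x=2, y=3)
  Distance 9: (x=1, y=1), (x=1, y=3)
  Distance 10: (x=0, y=1)
  Distance 11: (x=0, y=0)
Total reachable: 32 (grid has 32 open cells total)

Answer: Reachable cells: 32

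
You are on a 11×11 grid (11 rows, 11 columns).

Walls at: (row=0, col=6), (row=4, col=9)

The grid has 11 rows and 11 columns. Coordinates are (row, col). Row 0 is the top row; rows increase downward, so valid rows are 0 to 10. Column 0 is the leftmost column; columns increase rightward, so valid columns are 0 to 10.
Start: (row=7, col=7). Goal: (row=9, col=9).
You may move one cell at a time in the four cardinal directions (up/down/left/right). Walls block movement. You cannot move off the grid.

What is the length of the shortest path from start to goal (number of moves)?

BFS from (row=7, col=7) until reaching (row=9, col=9):
  Distance 0: (row=7, col=7)
  Distance 1: (row=6, col=7), (row=7, col=6), (row=7, col=8), (row=8, col=7)
  Distance 2: (row=5, col=7), (row=6, col=6), (row=6, col=8), (row=7, col=5), (row=7, col=9), (row=8, col=6), (row=8, col=8), (row=9, col=7)
  Distance 3: (row=4, col=7), (row=5, col=6), (row=5, col=8), (row=6, col=5), (row=6, col=9), (row=7, col=4), (row=7, col=10), (row=8, col=5), (row=8, col=9), (row=9, col=6), (row=9, col=8), (row=10, col=7)
  Distance 4: (row=3, col=7), (row=4, col=6), (row=4, col=8), (row=5, col=5), (row=5, col=9), (row=6, col=4), (row=6, col=10), (row=7, col=3), (row=8, col=4), (row=8, col=10), (row=9, col=5), (row=9, col=9), (row=10, col=6), (row=10, col=8)  <- goal reached here
One shortest path (4 moves): (row=7, col=7) -> (row=7, col=8) -> (row=7, col=9) -> (row=8, col=9) -> (row=9, col=9)

Answer: Shortest path length: 4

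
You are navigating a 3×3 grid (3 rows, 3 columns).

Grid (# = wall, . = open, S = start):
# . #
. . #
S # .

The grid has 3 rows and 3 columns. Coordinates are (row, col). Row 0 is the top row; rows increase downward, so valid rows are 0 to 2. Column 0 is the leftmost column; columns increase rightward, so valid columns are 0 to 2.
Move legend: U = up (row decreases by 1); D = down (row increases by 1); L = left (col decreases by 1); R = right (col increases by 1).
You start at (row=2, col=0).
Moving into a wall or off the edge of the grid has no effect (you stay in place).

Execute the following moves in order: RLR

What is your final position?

Answer: Final position: (row=2, col=0)

Derivation:
Start: (row=2, col=0)
  R (right): blocked, stay at (row=2, col=0)
  L (left): blocked, stay at (row=2, col=0)
  R (right): blocked, stay at (row=2, col=0)
Final: (row=2, col=0)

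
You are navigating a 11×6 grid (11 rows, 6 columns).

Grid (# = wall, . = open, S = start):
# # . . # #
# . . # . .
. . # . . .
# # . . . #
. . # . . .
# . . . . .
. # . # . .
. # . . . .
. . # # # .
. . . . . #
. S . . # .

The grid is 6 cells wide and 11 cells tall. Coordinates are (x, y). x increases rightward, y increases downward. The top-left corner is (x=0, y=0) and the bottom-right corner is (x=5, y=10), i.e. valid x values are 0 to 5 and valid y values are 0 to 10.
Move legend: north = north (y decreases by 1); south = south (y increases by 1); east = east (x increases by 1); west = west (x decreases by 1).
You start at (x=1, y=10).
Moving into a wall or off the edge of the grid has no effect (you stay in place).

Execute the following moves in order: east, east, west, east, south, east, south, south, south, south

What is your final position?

Answer: Final position: (x=3, y=10)

Derivation:
Start: (x=1, y=10)
  east (east): (x=1, y=10) -> (x=2, y=10)
  east (east): (x=2, y=10) -> (x=3, y=10)
  west (west): (x=3, y=10) -> (x=2, y=10)
  east (east): (x=2, y=10) -> (x=3, y=10)
  south (south): blocked, stay at (x=3, y=10)
  east (east): blocked, stay at (x=3, y=10)
  [×4]south (south): blocked, stay at (x=3, y=10)
Final: (x=3, y=10)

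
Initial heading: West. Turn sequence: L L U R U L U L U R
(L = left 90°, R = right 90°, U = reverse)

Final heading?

Answer: Final heading: East

Derivation:
Start: West
  L (left (90° counter-clockwise)) -> South
  L (left (90° counter-clockwise)) -> East
  U (U-turn (180°)) -> West
  R (right (90° clockwise)) -> North
  U (U-turn (180°)) -> South
  L (left (90° counter-clockwise)) -> East
  U (U-turn (180°)) -> West
  L (left (90° counter-clockwise)) -> South
  U (U-turn (180°)) -> North
  R (right (90° clockwise)) -> East
Final: East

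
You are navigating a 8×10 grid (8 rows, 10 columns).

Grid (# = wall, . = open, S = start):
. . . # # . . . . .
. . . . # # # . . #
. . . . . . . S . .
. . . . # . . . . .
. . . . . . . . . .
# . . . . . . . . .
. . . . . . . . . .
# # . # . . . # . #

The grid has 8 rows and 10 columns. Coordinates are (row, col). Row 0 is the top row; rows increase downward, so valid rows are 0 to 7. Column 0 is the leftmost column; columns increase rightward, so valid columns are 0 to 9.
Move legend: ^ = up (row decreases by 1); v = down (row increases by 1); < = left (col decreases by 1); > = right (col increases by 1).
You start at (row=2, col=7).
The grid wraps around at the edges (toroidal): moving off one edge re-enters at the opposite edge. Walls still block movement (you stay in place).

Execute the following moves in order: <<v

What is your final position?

Answer: Final position: (row=3, col=5)

Derivation:
Start: (row=2, col=7)
  < (left): (row=2, col=7) -> (row=2, col=6)
  < (left): (row=2, col=6) -> (row=2, col=5)
  v (down): (row=2, col=5) -> (row=3, col=5)
Final: (row=3, col=5)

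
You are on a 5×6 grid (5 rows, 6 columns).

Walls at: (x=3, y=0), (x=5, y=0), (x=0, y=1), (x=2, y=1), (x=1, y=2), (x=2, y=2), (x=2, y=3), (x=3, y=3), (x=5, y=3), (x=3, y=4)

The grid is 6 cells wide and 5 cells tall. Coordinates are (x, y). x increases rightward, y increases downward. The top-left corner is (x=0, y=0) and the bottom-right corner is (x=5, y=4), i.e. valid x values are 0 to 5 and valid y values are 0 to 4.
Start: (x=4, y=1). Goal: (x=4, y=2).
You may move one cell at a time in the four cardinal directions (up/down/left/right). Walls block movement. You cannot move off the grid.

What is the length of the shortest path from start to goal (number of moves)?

BFS from (x=4, y=1) until reaching (x=4, y=2):
  Distance 0: (x=4, y=1)
  Distance 1: (x=4, y=0), (x=3, y=1), (x=5, y=1), (x=4, y=2)  <- goal reached here
One shortest path (1 moves): (x=4, y=1) -> (x=4, y=2)

Answer: Shortest path length: 1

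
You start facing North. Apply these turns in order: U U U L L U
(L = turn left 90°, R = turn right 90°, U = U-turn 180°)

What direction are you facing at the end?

Start: North
  U (U-turn (180°)) -> South
  U (U-turn (180°)) -> North
  U (U-turn (180°)) -> South
  L (left (90° counter-clockwise)) -> East
  L (left (90° counter-clockwise)) -> North
  U (U-turn (180°)) -> South
Final: South

Answer: Final heading: South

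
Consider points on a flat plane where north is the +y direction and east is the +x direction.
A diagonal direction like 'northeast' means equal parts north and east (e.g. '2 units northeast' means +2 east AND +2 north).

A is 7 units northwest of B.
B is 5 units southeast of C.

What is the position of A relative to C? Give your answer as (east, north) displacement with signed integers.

Answer: A is at (east=-2, north=2) relative to C.

Derivation:
Place C at the origin (east=0, north=0).
  B is 5 units southeast of C: delta (east=+5, north=-5); B at (east=5, north=-5).
  A is 7 units northwest of B: delta (east=-7, north=+7); A at (east=-2, north=2).
Therefore A relative to C: (east=-2, north=2).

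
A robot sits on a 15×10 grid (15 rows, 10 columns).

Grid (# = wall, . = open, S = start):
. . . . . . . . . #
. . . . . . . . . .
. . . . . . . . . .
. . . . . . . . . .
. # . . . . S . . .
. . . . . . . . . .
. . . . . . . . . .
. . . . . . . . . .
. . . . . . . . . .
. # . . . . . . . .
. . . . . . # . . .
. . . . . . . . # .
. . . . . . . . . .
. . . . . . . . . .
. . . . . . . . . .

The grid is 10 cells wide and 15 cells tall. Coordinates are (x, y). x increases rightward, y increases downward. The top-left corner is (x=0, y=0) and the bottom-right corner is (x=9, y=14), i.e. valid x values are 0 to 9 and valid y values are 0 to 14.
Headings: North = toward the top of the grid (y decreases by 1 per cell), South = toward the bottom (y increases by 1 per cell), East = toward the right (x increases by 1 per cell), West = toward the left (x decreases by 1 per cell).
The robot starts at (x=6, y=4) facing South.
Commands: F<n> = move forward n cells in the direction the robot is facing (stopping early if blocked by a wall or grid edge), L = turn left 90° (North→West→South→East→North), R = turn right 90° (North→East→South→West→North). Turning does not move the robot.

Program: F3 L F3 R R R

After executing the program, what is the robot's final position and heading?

Start: (x=6, y=4), facing South
  F3: move forward 3, now at (x=6, y=7)
  L: turn left, now facing East
  F3: move forward 3, now at (x=9, y=7)
  R: turn right, now facing South
  R: turn right, now facing West
  R: turn right, now facing North
Final: (x=9, y=7), facing North

Answer: Final position: (x=9, y=7), facing North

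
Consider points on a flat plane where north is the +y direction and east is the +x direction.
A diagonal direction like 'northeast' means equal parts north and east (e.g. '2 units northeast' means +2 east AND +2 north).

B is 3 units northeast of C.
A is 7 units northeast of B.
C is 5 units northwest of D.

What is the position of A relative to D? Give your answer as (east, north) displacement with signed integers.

Place D at the origin (east=0, north=0).
  C is 5 units northwest of D: delta (east=-5, north=+5); C at (east=-5, north=5).
  B is 3 units northeast of C: delta (east=+3, north=+3); B at (east=-2, north=8).
  A is 7 units northeast of B: delta (east=+7, north=+7); A at (east=5, north=15).
Therefore A relative to D: (east=5, north=15).

Answer: A is at (east=5, north=15) relative to D.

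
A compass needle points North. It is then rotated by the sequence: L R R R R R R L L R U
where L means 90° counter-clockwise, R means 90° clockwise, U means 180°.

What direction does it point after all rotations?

Start: North
  L (left (90° counter-clockwise)) -> West
  R (right (90° clockwise)) -> North
  R (right (90° clockwise)) -> East
  R (right (90° clockwise)) -> South
  R (right (90° clockwise)) -> West
  R (right (90° clockwise)) -> North
  R (right (90° clockwise)) -> East
  L (left (90° counter-clockwise)) -> North
  L (left (90° counter-clockwise)) -> West
  R (right (90° clockwise)) -> North
  U (U-turn (180°)) -> South
Final: South

Answer: Final heading: South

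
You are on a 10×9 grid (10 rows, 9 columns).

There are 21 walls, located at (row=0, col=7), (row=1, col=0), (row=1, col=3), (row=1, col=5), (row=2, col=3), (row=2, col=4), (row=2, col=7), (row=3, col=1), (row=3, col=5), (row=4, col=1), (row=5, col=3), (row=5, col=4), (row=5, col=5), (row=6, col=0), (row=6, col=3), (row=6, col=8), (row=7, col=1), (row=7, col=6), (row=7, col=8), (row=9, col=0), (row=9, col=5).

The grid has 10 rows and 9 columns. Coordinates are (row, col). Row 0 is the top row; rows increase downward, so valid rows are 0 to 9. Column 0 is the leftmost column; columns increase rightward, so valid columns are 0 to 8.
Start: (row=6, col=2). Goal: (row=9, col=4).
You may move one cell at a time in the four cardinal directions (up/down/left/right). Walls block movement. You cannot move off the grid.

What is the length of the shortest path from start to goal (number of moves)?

Answer: Shortest path length: 5

Derivation:
BFS from (row=6, col=2) until reaching (row=9, col=4):
  Distance 0: (row=6, col=2)
  Distance 1: (row=5, col=2), (row=6, col=1), (row=7, col=2)
  Distance 2: (row=4, col=2), (row=5, col=1), (row=7, col=3), (row=8, col=2)
  Distance 3: (row=3, col=2), (row=4, col=3), (row=5, col=0), (row=7, col=4), (row=8, col=1), (row=8, col=3), (row=9, col=2)
  Distance 4: (row=2, col=2), (row=3, col=3), (row=4, col=0), (row=4, col=4), (row=6, col=4), (row=7, col=5), (row=8, col=0), (row=8, col=4), (row=9, col=1), (row=9, col=3)
  Distance 5: (row=1, col=2), (row=2, col=1), (row=3, col=0), (row=3, col=4), (row=4, col=5), (row=6, col=5), (row=7, col=0), (row=8, col=5), (row=9, col=4)  <- goal reached here
One shortest path (5 moves): (row=6, col=2) -> (row=7, col=2) -> (row=7, col=3) -> (row=7, col=4) -> (row=8, col=4) -> (row=9, col=4)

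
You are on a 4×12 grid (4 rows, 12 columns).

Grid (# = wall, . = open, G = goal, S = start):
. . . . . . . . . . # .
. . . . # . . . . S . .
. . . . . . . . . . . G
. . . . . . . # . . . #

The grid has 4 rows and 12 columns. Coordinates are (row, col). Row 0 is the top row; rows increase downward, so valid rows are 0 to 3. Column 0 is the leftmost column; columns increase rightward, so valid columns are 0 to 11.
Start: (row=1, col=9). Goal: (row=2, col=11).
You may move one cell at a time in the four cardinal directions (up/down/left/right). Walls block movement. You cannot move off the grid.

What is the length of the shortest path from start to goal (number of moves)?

Answer: Shortest path length: 3

Derivation:
BFS from (row=1, col=9) until reaching (row=2, col=11):
  Distance 0: (row=1, col=9)
  Distance 1: (row=0, col=9), (row=1, col=8), (row=1, col=10), (row=2, col=9)
  Distance 2: (row=0, col=8), (row=1, col=7), (row=1, col=11), (row=2, col=8), (row=2, col=10), (row=3, col=9)
  Distance 3: (row=0, col=7), (row=0, col=11), (row=1, col=6), (row=2, col=7), (row=2, col=11), (row=3, col=8), (row=3, col=10)  <- goal reached here
One shortest path (3 moves): (row=1, col=9) -> (row=1, col=10) -> (row=1, col=11) -> (row=2, col=11)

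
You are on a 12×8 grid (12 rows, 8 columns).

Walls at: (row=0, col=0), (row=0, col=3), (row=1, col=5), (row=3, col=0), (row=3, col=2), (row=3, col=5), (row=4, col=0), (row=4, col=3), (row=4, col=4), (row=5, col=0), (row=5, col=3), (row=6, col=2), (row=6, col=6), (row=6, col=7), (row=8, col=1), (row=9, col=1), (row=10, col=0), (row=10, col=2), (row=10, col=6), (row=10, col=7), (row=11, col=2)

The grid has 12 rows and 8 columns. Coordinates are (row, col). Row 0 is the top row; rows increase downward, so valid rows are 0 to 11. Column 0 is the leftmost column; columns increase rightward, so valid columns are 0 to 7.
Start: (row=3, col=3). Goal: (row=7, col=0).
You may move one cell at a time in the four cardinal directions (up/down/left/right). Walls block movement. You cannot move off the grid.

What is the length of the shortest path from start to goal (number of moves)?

Answer: Shortest path length: 9

Derivation:
BFS from (row=3, col=3) until reaching (row=7, col=0):
  Distance 0: (row=3, col=3)
  Distance 1: (row=2, col=3), (row=3, col=4)
  Distance 2: (row=1, col=3), (row=2, col=2), (row=2, col=4)
  Distance 3: (row=1, col=2), (row=1, col=4), (row=2, col=1), (row=2, col=5)
  Distance 4: (row=0, col=2), (row=0, col=4), (row=1, col=1), (row=2, col=0), (row=2, col=6), (row=3, col=1)
  Distance 5: (row=0, col=1), (row=0, col=5), (row=1, col=0), (row=1, col=6), (row=2, col=7), (row=3, col=6), (row=4, col=1)
  Distance 6: (row=0, col=6), (row=1, col=7), (row=3, col=7), (row=4, col=2), (row=4, col=6), (row=5, col=1)
  Distance 7: (row=0, col=7), (row=4, col=5), (row=4, col=7), (row=5, col=2), (row=5, col=6), (row=6, col=1)
  Distance 8: (row=5, col=5), (row=5, col=7), (row=6, col=0), (row=7, col=1)
  Distance 9: (row=5, col=4), (row=6, col=5), (row=7, col=0), (row=7, col=2)  <- goal reached here
One shortest path (9 moves): (row=3, col=3) -> (row=2, col=3) -> (row=2, col=2) -> (row=2, col=1) -> (row=3, col=1) -> (row=4, col=1) -> (row=5, col=1) -> (row=6, col=1) -> (row=6, col=0) -> (row=7, col=0)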